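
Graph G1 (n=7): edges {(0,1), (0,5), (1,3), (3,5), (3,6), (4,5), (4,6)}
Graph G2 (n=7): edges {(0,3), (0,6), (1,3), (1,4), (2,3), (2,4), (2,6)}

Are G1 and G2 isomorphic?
Yes, isomorphic

The graphs are isomorphic.
One valid mapping φ: V(G1) → V(G2): 0→6, 1→0, 2→5, 3→3, 4→4, 5→2, 6→1

Verify φ preserves adjacency — for each edge of G1, its image is an edge of G2:
  (0,1) → (φ(0),φ(1)) = (0,6) ∈ E(G2) ✓
  (0,5) → (φ(0),φ(5)) = (2,6) ∈ E(G2) ✓
  (1,3) → (φ(1),φ(3)) = (0,3) ∈ E(G2) ✓
  (3,5) → (φ(3),φ(5)) = (2,3) ∈ E(G2) ✓
  (3,6) → (φ(3),φ(6)) = (1,3) ∈ E(G2) ✓
  (4,5) → (φ(4),φ(5)) = (2,4) ∈ E(G2) ✓
  (4,6) → (φ(4),φ(6)) = (1,4) ∈ E(G2) ✓
All 7 edges of G1 map to edges of G2, and |E(G1)| = |E(G2)| = 7, so φ is a bijection on edges as well as vertices. Hence G1 ≅ G2.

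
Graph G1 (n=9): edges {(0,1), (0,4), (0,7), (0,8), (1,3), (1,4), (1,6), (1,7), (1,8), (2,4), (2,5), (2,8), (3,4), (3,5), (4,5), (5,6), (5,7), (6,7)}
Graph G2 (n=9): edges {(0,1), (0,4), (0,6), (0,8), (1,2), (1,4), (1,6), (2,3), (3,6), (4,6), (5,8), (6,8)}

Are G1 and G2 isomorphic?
No, not isomorphic

The graphs are NOT isomorphic.

Counting triangles (3-cliques): G1 has 8, G2 has 5.
Triangle count is an isomorphism invariant, so differing triangle counts rule out isomorphism.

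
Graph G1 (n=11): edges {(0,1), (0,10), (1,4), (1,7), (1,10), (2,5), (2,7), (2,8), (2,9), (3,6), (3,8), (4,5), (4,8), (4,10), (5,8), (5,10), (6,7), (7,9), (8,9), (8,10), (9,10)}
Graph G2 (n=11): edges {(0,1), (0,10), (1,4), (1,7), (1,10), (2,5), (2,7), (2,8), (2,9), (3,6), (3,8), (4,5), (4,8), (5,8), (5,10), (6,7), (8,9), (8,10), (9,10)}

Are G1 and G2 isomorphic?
No, not isomorphic

The graphs are NOT isomorphic.

Counting edges: G1 has 21 edge(s); G2 has 19 edge(s).
Edge count is an isomorphism invariant (a bijection on vertices induces a bijection on edges), so differing edge counts rule out isomorphism.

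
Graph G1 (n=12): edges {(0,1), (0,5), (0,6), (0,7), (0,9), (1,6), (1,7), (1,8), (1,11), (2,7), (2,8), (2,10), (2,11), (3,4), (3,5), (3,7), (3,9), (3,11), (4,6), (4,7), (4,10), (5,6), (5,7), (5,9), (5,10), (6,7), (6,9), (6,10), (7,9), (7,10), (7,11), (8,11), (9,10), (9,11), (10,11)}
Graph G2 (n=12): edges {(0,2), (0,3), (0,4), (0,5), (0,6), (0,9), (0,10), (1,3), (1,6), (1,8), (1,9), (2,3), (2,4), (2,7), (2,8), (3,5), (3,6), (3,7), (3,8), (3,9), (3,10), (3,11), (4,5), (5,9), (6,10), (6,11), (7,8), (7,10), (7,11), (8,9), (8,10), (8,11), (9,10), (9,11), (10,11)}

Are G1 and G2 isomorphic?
Yes, isomorphic

The graphs are isomorphic.
One valid mapping φ: V(G1) → V(G2): 0→7, 1→2, 2→5, 3→6, 4→1, 5→11, 6→8, 7→3, 8→4, 9→10, 10→9, 11→0

Verify φ preserves adjacency — for each edge of G1, its image is an edge of G2:
  (0,1) → (φ(0),φ(1)) = (2,7) ∈ E(G2) ✓
  (0,5) → (φ(0),φ(5)) = (7,11) ∈ E(G2) ✓
  (0,6) → (φ(0),φ(6)) = (7,8) ∈ E(G2) ✓
  (0,7) → (φ(0),φ(7)) = (3,7) ∈ E(G2) ✓
  (0,9) → (φ(0),φ(9)) = (7,10) ∈ E(G2) ✓
  (1,6) → (φ(1),φ(6)) = (2,8) ∈ E(G2) ✓
  (1,7) → (φ(1),φ(7)) = (2,3) ∈ E(G2) ✓
  (1,8) → (φ(1),φ(8)) = (2,4) ∈ E(G2) ✓
  (1,11) → (φ(1),φ(11)) = (0,2) ∈ E(G2) ✓
  (2,7) → (φ(2),φ(7)) = (3,5) ∈ E(G2) ✓
  (2,8) → (φ(2),φ(8)) = (4,5) ∈ E(G2) ✓
  (2,10) → (φ(2),φ(10)) = (5,9) ∈ E(G2) ✓
  (2,11) → (φ(2),φ(11)) = (0,5) ∈ E(G2) ✓
  (3,4) → (φ(3),φ(4)) = (1,6) ∈ E(G2) ✓
  (3,5) → (φ(3),φ(5)) = (6,11) ∈ E(G2) ✓
  (3,7) → (φ(3),φ(7)) = (3,6) ∈ E(G2) ✓
  (3,9) → (φ(3),φ(9)) = (6,10) ∈ E(G2) ✓
  (3,11) → (φ(3),φ(11)) = (0,6) ∈ E(G2) ✓
  (4,6) → (φ(4),φ(6)) = (1,8) ∈ E(G2) ✓
  (4,7) → (φ(4),φ(7)) = (1,3) ∈ E(G2) ✓
  (4,10) → (φ(4),φ(10)) = (1,9) ∈ E(G2) ✓
  (5,6) → (φ(5),φ(6)) = (8,11) ∈ E(G2) ✓
  (5,7) → (φ(5),φ(7)) = (3,11) ∈ E(G2) ✓
  (5,9) → (φ(5),φ(9)) = (10,11) ∈ E(G2) ✓
  (5,10) → (φ(5),φ(10)) = (9,11) ∈ E(G2) ✓
  (6,7) → (φ(6),φ(7)) = (3,8) ∈ E(G2) ✓
  (6,9) → (φ(6),φ(9)) = (8,10) ∈ E(G2) ✓
  (6,10) → (φ(6),φ(10)) = (8,9) ∈ E(G2) ✓
  (7,9) → (φ(7),φ(9)) = (3,10) ∈ E(G2) ✓
  (7,10) → (φ(7),φ(10)) = (3,9) ∈ E(G2) ✓
  (7,11) → (φ(7),φ(11)) = (0,3) ∈ E(G2) ✓
  (8,11) → (φ(8),φ(11)) = (0,4) ∈ E(G2) ✓
  (9,10) → (φ(9),φ(10)) = (9,10) ∈ E(G2) ✓
  (9,11) → (φ(9),φ(11)) = (0,10) ∈ E(G2) ✓
  (10,11) → (φ(10),φ(11)) = (0,9) ∈ E(G2) ✓
All 35 edges of G1 map to edges of G2, and |E(G1)| = |E(G2)| = 35, so φ is a bijection on edges as well as vertices. Hence G1 ≅ G2.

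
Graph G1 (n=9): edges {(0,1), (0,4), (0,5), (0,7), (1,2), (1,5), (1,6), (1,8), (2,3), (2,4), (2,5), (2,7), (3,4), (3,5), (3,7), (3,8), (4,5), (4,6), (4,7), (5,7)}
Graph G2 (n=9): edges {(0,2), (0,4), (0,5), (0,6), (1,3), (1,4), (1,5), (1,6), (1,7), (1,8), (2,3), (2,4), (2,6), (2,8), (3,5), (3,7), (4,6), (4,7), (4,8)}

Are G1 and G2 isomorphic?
No, not isomorphic

The graphs are NOT isomorphic.

Degrees in G1: deg(0)=4, deg(1)=5, deg(2)=5, deg(3)=5, deg(4)=6, deg(5)=6, deg(6)=2, deg(7)=5, deg(8)=2.
Sorted degree sequence of G1: [6, 6, 5, 5, 5, 5, 4, 2, 2].
Degrees in G2: deg(0)=4, deg(1)=6, deg(2)=5, deg(3)=4, deg(4)=6, deg(5)=3, deg(6)=4, deg(7)=3, deg(8)=3.
Sorted degree sequence of G2: [6, 6, 5, 4, 4, 4, 3, 3, 3].
The (sorted) degree sequence is an isomorphism invariant, so since G1 and G2 have different degree sequences they cannot be isomorphic.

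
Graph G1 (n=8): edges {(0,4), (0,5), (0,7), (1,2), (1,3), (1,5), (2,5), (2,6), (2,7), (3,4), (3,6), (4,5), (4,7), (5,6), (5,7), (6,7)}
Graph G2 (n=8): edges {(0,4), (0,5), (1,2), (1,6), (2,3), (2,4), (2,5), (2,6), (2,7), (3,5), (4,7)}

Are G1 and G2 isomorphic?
No, not isomorphic

The graphs are NOT isomorphic.

Counting triangles (3-cliques): G1 has 9, G2 has 3.
Triangle count is an isomorphism invariant, so differing triangle counts rule out isomorphism.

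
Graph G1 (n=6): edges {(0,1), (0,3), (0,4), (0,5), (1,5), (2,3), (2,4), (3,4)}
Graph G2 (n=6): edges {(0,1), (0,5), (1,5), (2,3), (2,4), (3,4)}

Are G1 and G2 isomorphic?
No, not isomorphic

The graphs are NOT isomorphic.

Counting edges: G1 has 8 edge(s); G2 has 6 edge(s).
Edge count is an isomorphism invariant (a bijection on vertices induces a bijection on edges), so differing edge counts rule out isomorphism.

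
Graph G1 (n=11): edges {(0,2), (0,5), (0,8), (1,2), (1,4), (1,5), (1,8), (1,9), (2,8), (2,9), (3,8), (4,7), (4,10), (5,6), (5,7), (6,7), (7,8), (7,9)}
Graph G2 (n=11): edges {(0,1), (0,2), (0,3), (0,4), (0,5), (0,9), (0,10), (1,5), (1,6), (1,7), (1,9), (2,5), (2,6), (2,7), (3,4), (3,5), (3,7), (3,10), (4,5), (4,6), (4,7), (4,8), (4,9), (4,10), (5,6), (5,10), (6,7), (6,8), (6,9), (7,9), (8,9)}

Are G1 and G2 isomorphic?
No, not isomorphic

The graphs are NOT isomorphic.

Counting triangles (3-cliques): G1 has 4, G2 has 29.
Triangle count is an isomorphism invariant, so differing triangle counts rule out isomorphism.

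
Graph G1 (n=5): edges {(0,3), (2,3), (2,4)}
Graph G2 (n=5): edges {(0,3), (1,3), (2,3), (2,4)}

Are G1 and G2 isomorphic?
No, not isomorphic

The graphs are NOT isomorphic.

Counting edges: G1 has 3 edge(s); G2 has 4 edge(s).
Edge count is an isomorphism invariant (a bijection on vertices induces a bijection on edges), so differing edge counts rule out isomorphism.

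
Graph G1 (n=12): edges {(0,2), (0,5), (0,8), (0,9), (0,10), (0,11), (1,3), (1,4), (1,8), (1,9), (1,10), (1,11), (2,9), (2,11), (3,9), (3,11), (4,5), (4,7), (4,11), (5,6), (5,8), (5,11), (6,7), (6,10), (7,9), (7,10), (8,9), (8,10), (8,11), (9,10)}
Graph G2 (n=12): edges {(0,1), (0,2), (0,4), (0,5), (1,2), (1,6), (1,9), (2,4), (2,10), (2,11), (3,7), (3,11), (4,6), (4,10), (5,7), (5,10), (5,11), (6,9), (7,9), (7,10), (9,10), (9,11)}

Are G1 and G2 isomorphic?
No, not isomorphic

The graphs are NOT isomorphic.

Connected components of G1: 1 component(s) with vertex sets [[0, 1, 2, 3, 4, 5, 6, 7, 8, 9, 10, 11]], sizes [12].
Connected components of G2: 2 component(s) with vertex sets [[8], [0, 1, 2, 3, 4, 5, 6, 7, 9, 10, 11]], sizes [1, 11].
The number of connected components (and the multiset of component sizes) is an isomorphism invariant — an isomorphism maps each component of G1 bijectively onto a component of G2. Since G1 has 1 component(s) and G2 has 2, they cannot be isomorphic.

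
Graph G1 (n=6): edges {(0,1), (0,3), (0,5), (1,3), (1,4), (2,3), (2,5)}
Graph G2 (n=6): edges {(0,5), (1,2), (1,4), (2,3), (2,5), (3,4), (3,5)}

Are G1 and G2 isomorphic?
Yes, isomorphic

The graphs are isomorphic.
One valid mapping φ: V(G1) → V(G2): 0→3, 1→5, 2→1, 3→2, 4→0, 5→4

Verify φ preserves adjacency — for each edge of G1, its image is an edge of G2:
  (0,1) → (φ(0),φ(1)) = (3,5) ∈ E(G2) ✓
  (0,3) → (φ(0),φ(3)) = (2,3) ∈ E(G2) ✓
  (0,5) → (φ(0),φ(5)) = (3,4) ∈ E(G2) ✓
  (1,3) → (φ(1),φ(3)) = (2,5) ∈ E(G2) ✓
  (1,4) → (φ(1),φ(4)) = (0,5) ∈ E(G2) ✓
  (2,3) → (φ(2),φ(3)) = (1,2) ∈ E(G2) ✓
  (2,5) → (φ(2),φ(5)) = (1,4) ∈ E(G2) ✓
All 7 edges of G1 map to edges of G2, and |E(G1)| = |E(G2)| = 7, so φ is a bijection on edges as well as vertices. Hence G1 ≅ G2.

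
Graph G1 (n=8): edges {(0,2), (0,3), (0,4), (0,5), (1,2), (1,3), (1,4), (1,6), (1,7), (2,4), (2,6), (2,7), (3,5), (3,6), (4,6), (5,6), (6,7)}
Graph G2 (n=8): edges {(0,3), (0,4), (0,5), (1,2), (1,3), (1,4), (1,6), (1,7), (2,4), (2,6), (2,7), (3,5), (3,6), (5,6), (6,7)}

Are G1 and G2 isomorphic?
No, not isomorphic

The graphs are NOT isomorphic.

Counting edges: G1 has 17 edge(s); G2 has 15 edge(s).
Edge count is an isomorphism invariant (a bijection on vertices induces a bijection on edges), so differing edge counts rule out isomorphism.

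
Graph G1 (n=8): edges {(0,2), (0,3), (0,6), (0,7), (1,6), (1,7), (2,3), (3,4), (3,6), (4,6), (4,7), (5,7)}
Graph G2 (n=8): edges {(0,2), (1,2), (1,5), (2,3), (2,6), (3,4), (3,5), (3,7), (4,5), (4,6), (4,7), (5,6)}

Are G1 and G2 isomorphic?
Yes, isomorphic

The graphs are isomorphic.
One valid mapping φ: V(G1) → V(G2): 0→3, 1→1, 2→7, 3→4, 4→6, 5→0, 6→5, 7→2

Verify φ preserves adjacency — for each edge of G1, its image is an edge of G2:
  (0,2) → (φ(0),φ(2)) = (3,7) ∈ E(G2) ✓
  (0,3) → (φ(0),φ(3)) = (3,4) ∈ E(G2) ✓
  (0,6) → (φ(0),φ(6)) = (3,5) ∈ E(G2) ✓
  (0,7) → (φ(0),φ(7)) = (2,3) ∈ E(G2) ✓
  (1,6) → (φ(1),φ(6)) = (1,5) ∈ E(G2) ✓
  (1,7) → (φ(1),φ(7)) = (1,2) ∈ E(G2) ✓
  (2,3) → (φ(2),φ(3)) = (4,7) ∈ E(G2) ✓
  (3,4) → (φ(3),φ(4)) = (4,6) ∈ E(G2) ✓
  (3,6) → (φ(3),φ(6)) = (4,5) ∈ E(G2) ✓
  (4,6) → (φ(4),φ(6)) = (5,6) ∈ E(G2) ✓
  (4,7) → (φ(4),φ(7)) = (2,6) ∈ E(G2) ✓
  (5,7) → (φ(5),φ(7)) = (0,2) ∈ E(G2) ✓
All 12 edges of G1 map to edges of G2, and |E(G1)| = |E(G2)| = 12, so φ is a bijection on edges as well as vertices. Hence G1 ≅ G2.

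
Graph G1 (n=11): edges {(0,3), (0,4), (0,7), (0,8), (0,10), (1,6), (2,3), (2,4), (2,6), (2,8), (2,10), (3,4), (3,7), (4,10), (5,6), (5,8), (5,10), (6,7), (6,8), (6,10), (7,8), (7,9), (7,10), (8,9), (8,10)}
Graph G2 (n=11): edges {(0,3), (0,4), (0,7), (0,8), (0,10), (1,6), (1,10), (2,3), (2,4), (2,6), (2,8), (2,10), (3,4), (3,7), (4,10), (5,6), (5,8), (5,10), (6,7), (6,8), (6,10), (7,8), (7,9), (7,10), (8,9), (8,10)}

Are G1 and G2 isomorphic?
No, not isomorphic

The graphs are NOT isomorphic.

Counting edges: G1 has 25 edge(s); G2 has 26 edge(s).
Edge count is an isomorphism invariant (a bijection on vertices induces a bijection on edges), so differing edge counts rule out isomorphism.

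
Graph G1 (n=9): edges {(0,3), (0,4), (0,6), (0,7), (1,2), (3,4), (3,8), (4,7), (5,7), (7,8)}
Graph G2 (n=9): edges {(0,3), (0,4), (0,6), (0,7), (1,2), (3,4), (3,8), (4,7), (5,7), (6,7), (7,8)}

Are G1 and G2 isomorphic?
No, not isomorphic

The graphs are NOT isomorphic.

Counting edges: G1 has 10 edge(s); G2 has 11 edge(s).
Edge count is an isomorphism invariant (a bijection on vertices induces a bijection on edges), so differing edge counts rule out isomorphism.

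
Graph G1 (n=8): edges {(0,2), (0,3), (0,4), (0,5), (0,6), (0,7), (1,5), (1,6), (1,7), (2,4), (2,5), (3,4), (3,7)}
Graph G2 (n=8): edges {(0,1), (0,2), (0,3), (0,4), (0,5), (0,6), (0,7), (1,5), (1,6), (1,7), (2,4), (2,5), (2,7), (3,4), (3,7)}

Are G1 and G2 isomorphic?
No, not isomorphic

The graphs are NOT isomorphic.

Counting edges: G1 has 13 edge(s); G2 has 15 edge(s).
Edge count is an isomorphism invariant (a bijection on vertices induces a bijection on edges), so differing edge counts rule out isomorphism.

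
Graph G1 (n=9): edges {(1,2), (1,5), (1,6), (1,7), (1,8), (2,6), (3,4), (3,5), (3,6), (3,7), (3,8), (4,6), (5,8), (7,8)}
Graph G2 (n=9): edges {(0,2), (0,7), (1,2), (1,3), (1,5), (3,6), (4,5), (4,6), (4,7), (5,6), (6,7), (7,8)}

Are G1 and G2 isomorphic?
No, not isomorphic

The graphs are NOT isomorphic.

Degrees in G1: deg(0)=0, deg(1)=5, deg(2)=2, deg(3)=5, deg(4)=2, deg(5)=3, deg(6)=4, deg(7)=3, deg(8)=4.
Sorted degree sequence of G1: [5, 5, 4, 4, 3, 3, 2, 2, 0].
Degrees in G2: deg(0)=2, deg(1)=3, deg(2)=2, deg(3)=2, deg(4)=3, deg(5)=3, deg(6)=4, deg(7)=4, deg(8)=1.
Sorted degree sequence of G2: [4, 4, 3, 3, 3, 2, 2, 2, 1].
The (sorted) degree sequence is an isomorphism invariant, so since G1 and G2 have different degree sequences they cannot be isomorphic.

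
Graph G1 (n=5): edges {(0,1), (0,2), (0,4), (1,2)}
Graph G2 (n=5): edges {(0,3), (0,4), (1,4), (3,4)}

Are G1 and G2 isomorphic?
Yes, isomorphic

The graphs are isomorphic.
One valid mapping φ: V(G1) → V(G2): 0→4, 1→0, 2→3, 3→2, 4→1

Verify φ preserves adjacency — for each edge of G1, its image is an edge of G2:
  (0,1) → (φ(0),φ(1)) = (0,4) ∈ E(G2) ✓
  (0,2) → (φ(0),φ(2)) = (3,4) ∈ E(G2) ✓
  (0,4) → (φ(0),φ(4)) = (1,4) ∈ E(G2) ✓
  (1,2) → (φ(1),φ(2)) = (0,3) ∈ E(G2) ✓
All 4 edges of G1 map to edges of G2, and |E(G1)| = |E(G2)| = 4, so φ is a bijection on edges as well as vertices. Hence G1 ≅ G2.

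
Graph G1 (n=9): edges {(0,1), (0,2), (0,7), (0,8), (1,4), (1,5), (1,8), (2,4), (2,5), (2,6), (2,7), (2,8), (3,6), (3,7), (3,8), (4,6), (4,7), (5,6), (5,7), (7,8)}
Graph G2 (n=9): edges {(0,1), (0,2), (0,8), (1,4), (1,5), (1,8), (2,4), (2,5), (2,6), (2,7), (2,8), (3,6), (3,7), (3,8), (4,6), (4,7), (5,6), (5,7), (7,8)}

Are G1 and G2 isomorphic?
No, not isomorphic

The graphs are NOT isomorphic.

Counting edges: G1 has 20 edge(s); G2 has 19 edge(s).
Edge count is an isomorphism invariant (a bijection on vertices induces a bijection on edges), so differing edge counts rule out isomorphism.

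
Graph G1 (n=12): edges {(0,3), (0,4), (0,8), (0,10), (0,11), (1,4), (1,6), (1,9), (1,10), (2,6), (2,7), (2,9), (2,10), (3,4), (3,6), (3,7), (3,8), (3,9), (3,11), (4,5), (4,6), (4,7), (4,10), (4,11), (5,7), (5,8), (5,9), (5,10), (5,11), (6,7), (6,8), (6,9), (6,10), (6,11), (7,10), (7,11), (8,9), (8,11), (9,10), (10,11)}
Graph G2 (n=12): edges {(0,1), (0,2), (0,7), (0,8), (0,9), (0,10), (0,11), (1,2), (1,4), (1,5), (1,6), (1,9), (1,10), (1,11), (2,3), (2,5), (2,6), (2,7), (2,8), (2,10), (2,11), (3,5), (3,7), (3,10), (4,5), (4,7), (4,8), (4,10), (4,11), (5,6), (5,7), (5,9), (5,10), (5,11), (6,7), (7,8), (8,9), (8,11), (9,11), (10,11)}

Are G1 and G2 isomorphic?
Yes, isomorphic

The graphs are isomorphic.
One valid mapping φ: V(G1) → V(G2): 0→9, 1→6, 2→3, 3→0, 4→1, 5→4, 6→2, 7→10, 8→8, 9→7, 10→5, 11→11

Verify φ preserves adjacency — for each edge of G1, its image is an edge of G2:
  (0,3) → (φ(0),φ(3)) = (0,9) ∈ E(G2) ✓
  (0,4) → (φ(0),φ(4)) = (1,9) ∈ E(G2) ✓
  (0,8) → (φ(0),φ(8)) = (8,9) ∈ E(G2) ✓
  (0,10) → (φ(0),φ(10)) = (5,9) ∈ E(G2) ✓
  (0,11) → (φ(0),φ(11)) = (9,11) ∈ E(G2) ✓
  (1,4) → (φ(1),φ(4)) = (1,6) ∈ E(G2) ✓
  (1,6) → (φ(1),φ(6)) = (2,6) ∈ E(G2) ✓
  (1,9) → (φ(1),φ(9)) = (6,7) ∈ E(G2) ✓
  (1,10) → (φ(1),φ(10)) = (5,6) ∈ E(G2) ✓
  (2,6) → (φ(2),φ(6)) = (2,3) ∈ E(G2) ✓
  (2,7) → (φ(2),φ(7)) = (3,10) ∈ E(G2) ✓
  (2,9) → (φ(2),φ(9)) = (3,7) ∈ E(G2) ✓
  (2,10) → (φ(2),φ(10)) = (3,5) ∈ E(G2) ✓
  (3,4) → (φ(3),φ(4)) = (0,1) ∈ E(G2) ✓
  (3,6) → (φ(3),φ(6)) = (0,2) ∈ E(G2) ✓
  (3,7) → (φ(3),φ(7)) = (0,10) ∈ E(G2) ✓
  (3,8) → (φ(3),φ(8)) = (0,8) ∈ E(G2) ✓
  (3,9) → (φ(3),φ(9)) = (0,7) ∈ E(G2) ✓
  (3,11) → (φ(3),φ(11)) = (0,11) ∈ E(G2) ✓
  (4,5) → (φ(4),φ(5)) = (1,4) ∈ E(G2) ✓
  (4,6) → (φ(4),φ(6)) = (1,2) ∈ E(G2) ✓
  (4,7) → (φ(4),φ(7)) = (1,10) ∈ E(G2) ✓
  (4,10) → (φ(4),φ(10)) = (1,5) ∈ E(G2) ✓
  (4,11) → (φ(4),φ(11)) = (1,11) ∈ E(G2) ✓
  (5,7) → (φ(5),φ(7)) = (4,10) ∈ E(G2) ✓
  (5,8) → (φ(5),φ(8)) = (4,8) ∈ E(G2) ✓
  (5,9) → (φ(5),φ(9)) = (4,7) ∈ E(G2) ✓
  (5,10) → (φ(5),φ(10)) = (4,5) ∈ E(G2) ✓
  (5,11) → (φ(5),φ(11)) = (4,11) ∈ E(G2) ✓
  (6,7) → (φ(6),φ(7)) = (2,10) ∈ E(G2) ✓
  (6,8) → (φ(6),φ(8)) = (2,8) ∈ E(G2) ✓
  (6,9) → (φ(6),φ(9)) = (2,7) ∈ E(G2) ✓
  (6,10) → (φ(6),φ(10)) = (2,5) ∈ E(G2) ✓
  (6,11) → (φ(6),φ(11)) = (2,11) ∈ E(G2) ✓
  (7,10) → (φ(7),φ(10)) = (5,10) ∈ E(G2) ✓
  (7,11) → (φ(7),φ(11)) = (10,11) ∈ E(G2) ✓
  (8,9) → (φ(8),φ(9)) = (7,8) ∈ E(G2) ✓
  (8,11) → (φ(8),φ(11)) = (8,11) ∈ E(G2) ✓
  (9,10) → (φ(9),φ(10)) = (5,7) ∈ E(G2) ✓
  (10,11) → (φ(10),φ(11)) = (5,11) ∈ E(G2) ✓
All 40 edges of G1 map to edges of G2, and |E(G1)| = |E(G2)| = 40, so φ is a bijection on edges as well as vertices. Hence G1 ≅ G2.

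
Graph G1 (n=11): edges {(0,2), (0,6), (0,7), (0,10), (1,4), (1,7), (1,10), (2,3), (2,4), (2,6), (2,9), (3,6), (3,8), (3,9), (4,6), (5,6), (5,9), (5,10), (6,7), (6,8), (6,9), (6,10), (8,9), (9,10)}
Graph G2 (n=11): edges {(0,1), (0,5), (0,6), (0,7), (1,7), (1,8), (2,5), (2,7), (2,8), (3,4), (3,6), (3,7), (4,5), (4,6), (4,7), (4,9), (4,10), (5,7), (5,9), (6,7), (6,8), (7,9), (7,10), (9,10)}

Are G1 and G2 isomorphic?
Yes, isomorphic

The graphs are isomorphic.
One valid mapping φ: V(G1) → V(G2): 0→0, 1→8, 2→5, 3→9, 4→2, 5→3, 6→7, 7→1, 8→10, 9→4, 10→6

Verify φ preserves adjacency — for each edge of G1, its image is an edge of G2:
  (0,2) → (φ(0),φ(2)) = (0,5) ∈ E(G2) ✓
  (0,6) → (φ(0),φ(6)) = (0,7) ∈ E(G2) ✓
  (0,7) → (φ(0),φ(7)) = (0,1) ∈ E(G2) ✓
  (0,10) → (φ(0),φ(10)) = (0,6) ∈ E(G2) ✓
  (1,4) → (φ(1),φ(4)) = (2,8) ∈ E(G2) ✓
  (1,7) → (φ(1),φ(7)) = (1,8) ∈ E(G2) ✓
  (1,10) → (φ(1),φ(10)) = (6,8) ∈ E(G2) ✓
  (2,3) → (φ(2),φ(3)) = (5,9) ∈ E(G2) ✓
  (2,4) → (φ(2),φ(4)) = (2,5) ∈ E(G2) ✓
  (2,6) → (φ(2),φ(6)) = (5,7) ∈ E(G2) ✓
  (2,9) → (φ(2),φ(9)) = (4,5) ∈ E(G2) ✓
  (3,6) → (φ(3),φ(6)) = (7,9) ∈ E(G2) ✓
  (3,8) → (φ(3),φ(8)) = (9,10) ∈ E(G2) ✓
  (3,9) → (φ(3),φ(9)) = (4,9) ∈ E(G2) ✓
  (4,6) → (φ(4),φ(6)) = (2,7) ∈ E(G2) ✓
  (5,6) → (φ(5),φ(6)) = (3,7) ∈ E(G2) ✓
  (5,9) → (φ(5),φ(9)) = (3,4) ∈ E(G2) ✓
  (5,10) → (φ(5),φ(10)) = (3,6) ∈ E(G2) ✓
  (6,7) → (φ(6),φ(7)) = (1,7) ∈ E(G2) ✓
  (6,8) → (φ(6),φ(8)) = (7,10) ∈ E(G2) ✓
  (6,9) → (φ(6),φ(9)) = (4,7) ∈ E(G2) ✓
  (6,10) → (φ(6),φ(10)) = (6,7) ∈ E(G2) ✓
  (8,9) → (φ(8),φ(9)) = (4,10) ∈ E(G2) ✓
  (9,10) → (φ(9),φ(10)) = (4,6) ∈ E(G2) ✓
All 24 edges of G1 map to edges of G2, and |E(G1)| = |E(G2)| = 24, so φ is a bijection on edges as well as vertices. Hence G1 ≅ G2.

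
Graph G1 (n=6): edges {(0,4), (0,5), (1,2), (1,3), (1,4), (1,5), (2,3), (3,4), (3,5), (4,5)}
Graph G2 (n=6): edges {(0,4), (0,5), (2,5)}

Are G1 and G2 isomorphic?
No, not isomorphic

The graphs are NOT isomorphic.

Connected components of G1: 1 component(s) with vertex sets [[0, 1, 2, 3, 4, 5]], sizes [6].
Connected components of G2: 3 component(s) with vertex sets [[1], [3], [0, 2, 4, 5]], sizes [1, 1, 4].
The number of connected components (and the multiset of component sizes) is an isomorphism invariant — an isomorphism maps each component of G1 bijectively onto a component of G2. Since G1 has 1 component(s) and G2 has 3, they cannot be isomorphic.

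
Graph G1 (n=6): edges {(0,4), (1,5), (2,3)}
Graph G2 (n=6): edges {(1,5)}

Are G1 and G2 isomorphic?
No, not isomorphic

The graphs are NOT isomorphic.

Counting edges: G1 has 3 edge(s); G2 has 1 edge(s).
Edge count is an isomorphism invariant (a bijection on vertices induces a bijection on edges), so differing edge counts rule out isomorphism.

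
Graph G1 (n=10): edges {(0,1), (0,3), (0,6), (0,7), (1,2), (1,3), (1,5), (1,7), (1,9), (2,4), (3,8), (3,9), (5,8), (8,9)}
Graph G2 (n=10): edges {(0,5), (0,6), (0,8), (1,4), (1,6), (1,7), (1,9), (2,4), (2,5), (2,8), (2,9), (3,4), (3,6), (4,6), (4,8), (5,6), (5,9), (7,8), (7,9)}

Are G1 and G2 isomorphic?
No, not isomorphic

The graphs are NOT isomorphic.

Counting triangles (3-cliques): G1 has 4, G2 has 6.
Triangle count is an isomorphism invariant, so differing triangle counts rule out isomorphism.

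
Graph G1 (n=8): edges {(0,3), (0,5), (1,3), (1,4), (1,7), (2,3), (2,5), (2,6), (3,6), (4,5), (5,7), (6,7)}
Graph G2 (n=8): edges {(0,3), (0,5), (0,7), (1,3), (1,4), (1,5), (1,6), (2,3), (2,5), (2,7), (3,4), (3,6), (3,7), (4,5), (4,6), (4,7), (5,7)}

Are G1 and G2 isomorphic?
No, not isomorphic

The graphs are NOT isomorphic.

Counting triangles (3-cliques): G1 has 1, G2 has 11.
Triangle count is an isomorphism invariant, so differing triangle counts rule out isomorphism.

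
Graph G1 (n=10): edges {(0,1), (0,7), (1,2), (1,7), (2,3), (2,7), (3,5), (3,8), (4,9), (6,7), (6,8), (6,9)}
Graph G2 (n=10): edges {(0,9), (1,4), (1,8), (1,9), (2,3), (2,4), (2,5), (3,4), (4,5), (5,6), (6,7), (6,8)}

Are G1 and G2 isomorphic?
Yes, isomorphic

The graphs are isomorphic.
One valid mapping φ: V(G1) → V(G2): 0→3, 1→2, 2→5, 3→6, 4→0, 5→7, 6→1, 7→4, 8→8, 9→9

Verify φ preserves adjacency — for each edge of G1, its image is an edge of G2:
  (0,1) → (φ(0),φ(1)) = (2,3) ∈ E(G2) ✓
  (0,7) → (φ(0),φ(7)) = (3,4) ∈ E(G2) ✓
  (1,2) → (φ(1),φ(2)) = (2,5) ∈ E(G2) ✓
  (1,7) → (φ(1),φ(7)) = (2,4) ∈ E(G2) ✓
  (2,3) → (φ(2),φ(3)) = (5,6) ∈ E(G2) ✓
  (2,7) → (φ(2),φ(7)) = (4,5) ∈ E(G2) ✓
  (3,5) → (φ(3),φ(5)) = (6,7) ∈ E(G2) ✓
  (3,8) → (φ(3),φ(8)) = (6,8) ∈ E(G2) ✓
  (4,9) → (φ(4),φ(9)) = (0,9) ∈ E(G2) ✓
  (6,7) → (φ(6),φ(7)) = (1,4) ∈ E(G2) ✓
  (6,8) → (φ(6),φ(8)) = (1,8) ∈ E(G2) ✓
  (6,9) → (φ(6),φ(9)) = (1,9) ∈ E(G2) ✓
All 12 edges of G1 map to edges of G2, and |E(G1)| = |E(G2)| = 12, so φ is a bijection on edges as well as vertices. Hence G1 ≅ G2.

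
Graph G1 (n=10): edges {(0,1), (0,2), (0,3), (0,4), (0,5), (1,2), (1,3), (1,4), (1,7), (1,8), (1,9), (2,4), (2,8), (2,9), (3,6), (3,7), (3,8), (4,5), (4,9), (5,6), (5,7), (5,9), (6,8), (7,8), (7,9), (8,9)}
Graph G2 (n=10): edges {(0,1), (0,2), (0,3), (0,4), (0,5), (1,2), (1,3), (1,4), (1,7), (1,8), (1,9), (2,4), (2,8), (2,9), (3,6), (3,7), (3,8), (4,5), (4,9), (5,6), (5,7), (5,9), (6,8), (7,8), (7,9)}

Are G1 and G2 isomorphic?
No, not isomorphic

The graphs are NOT isomorphic.

Counting edges: G1 has 26 edge(s); G2 has 25 edge(s).
Edge count is an isomorphism invariant (a bijection on vertices induces a bijection on edges), so differing edge counts rule out isomorphism.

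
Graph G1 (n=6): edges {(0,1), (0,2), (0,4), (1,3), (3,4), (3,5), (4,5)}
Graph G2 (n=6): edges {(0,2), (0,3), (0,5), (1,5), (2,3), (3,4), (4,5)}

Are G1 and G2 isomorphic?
Yes, isomorphic

The graphs are isomorphic.
One valid mapping φ: V(G1) → V(G2): 0→5, 1→4, 2→1, 3→3, 4→0, 5→2

Verify φ preserves adjacency — for each edge of G1, its image is an edge of G2:
  (0,1) → (φ(0),φ(1)) = (4,5) ∈ E(G2) ✓
  (0,2) → (φ(0),φ(2)) = (1,5) ∈ E(G2) ✓
  (0,4) → (φ(0),φ(4)) = (0,5) ∈ E(G2) ✓
  (1,3) → (φ(1),φ(3)) = (3,4) ∈ E(G2) ✓
  (3,4) → (φ(3),φ(4)) = (0,3) ∈ E(G2) ✓
  (3,5) → (φ(3),φ(5)) = (2,3) ∈ E(G2) ✓
  (4,5) → (φ(4),φ(5)) = (0,2) ∈ E(G2) ✓
All 7 edges of G1 map to edges of G2, and |E(G1)| = |E(G2)| = 7, so φ is a bijection on edges as well as vertices. Hence G1 ≅ G2.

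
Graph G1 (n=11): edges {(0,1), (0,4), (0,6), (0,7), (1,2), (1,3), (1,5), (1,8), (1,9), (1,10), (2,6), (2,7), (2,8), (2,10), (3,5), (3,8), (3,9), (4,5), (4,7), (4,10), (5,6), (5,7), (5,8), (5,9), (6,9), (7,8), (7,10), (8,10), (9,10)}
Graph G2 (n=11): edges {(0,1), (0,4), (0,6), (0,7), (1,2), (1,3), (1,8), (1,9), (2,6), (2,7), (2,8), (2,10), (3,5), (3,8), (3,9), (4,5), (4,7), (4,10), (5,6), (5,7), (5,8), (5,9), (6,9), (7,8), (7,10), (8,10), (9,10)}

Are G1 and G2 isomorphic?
No, not isomorphic

The graphs are NOT isomorphic.

Counting edges: G1 has 29 edge(s); G2 has 27 edge(s).
Edge count is an isomorphism invariant (a bijection on vertices induces a bijection on edges), so differing edge counts rule out isomorphism.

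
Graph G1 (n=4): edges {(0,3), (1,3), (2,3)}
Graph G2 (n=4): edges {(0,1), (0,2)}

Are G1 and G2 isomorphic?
No, not isomorphic

The graphs are NOT isomorphic.

Degrees in G1: deg(0)=1, deg(1)=1, deg(2)=1, deg(3)=3.
Sorted degree sequence of G1: [3, 1, 1, 1].
Degrees in G2: deg(0)=2, deg(1)=1, deg(2)=1, deg(3)=0.
Sorted degree sequence of G2: [2, 1, 1, 0].
The (sorted) degree sequence is an isomorphism invariant, so since G1 and G2 have different degree sequences they cannot be isomorphic.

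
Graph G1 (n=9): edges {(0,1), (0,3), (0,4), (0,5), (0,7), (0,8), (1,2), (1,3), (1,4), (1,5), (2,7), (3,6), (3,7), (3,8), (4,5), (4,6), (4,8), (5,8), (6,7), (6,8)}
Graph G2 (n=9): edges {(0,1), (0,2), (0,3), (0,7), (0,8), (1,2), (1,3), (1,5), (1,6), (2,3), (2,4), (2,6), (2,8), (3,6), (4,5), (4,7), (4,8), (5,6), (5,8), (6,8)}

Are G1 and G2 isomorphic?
Yes, isomorphic

The graphs are isomorphic.
One valid mapping φ: V(G1) → V(G2): 0→2, 1→0, 2→7, 3→8, 4→1, 5→3, 6→5, 7→4, 8→6

Verify φ preserves adjacency — for each edge of G1, its image is an edge of G2:
  (0,1) → (φ(0),φ(1)) = (0,2) ∈ E(G2) ✓
  (0,3) → (φ(0),φ(3)) = (2,8) ∈ E(G2) ✓
  (0,4) → (φ(0),φ(4)) = (1,2) ∈ E(G2) ✓
  (0,5) → (φ(0),φ(5)) = (2,3) ∈ E(G2) ✓
  (0,7) → (φ(0),φ(7)) = (2,4) ∈ E(G2) ✓
  (0,8) → (φ(0),φ(8)) = (2,6) ∈ E(G2) ✓
  (1,2) → (φ(1),φ(2)) = (0,7) ∈ E(G2) ✓
  (1,3) → (φ(1),φ(3)) = (0,8) ∈ E(G2) ✓
  (1,4) → (φ(1),φ(4)) = (0,1) ∈ E(G2) ✓
  (1,5) → (φ(1),φ(5)) = (0,3) ∈ E(G2) ✓
  (2,7) → (φ(2),φ(7)) = (4,7) ∈ E(G2) ✓
  (3,6) → (φ(3),φ(6)) = (5,8) ∈ E(G2) ✓
  (3,7) → (φ(3),φ(7)) = (4,8) ∈ E(G2) ✓
  (3,8) → (φ(3),φ(8)) = (6,8) ∈ E(G2) ✓
  (4,5) → (φ(4),φ(5)) = (1,3) ∈ E(G2) ✓
  (4,6) → (φ(4),φ(6)) = (1,5) ∈ E(G2) ✓
  (4,8) → (φ(4),φ(8)) = (1,6) ∈ E(G2) ✓
  (5,8) → (φ(5),φ(8)) = (3,6) ∈ E(G2) ✓
  (6,7) → (φ(6),φ(7)) = (4,5) ∈ E(G2) ✓
  (6,8) → (φ(6),φ(8)) = (5,6) ∈ E(G2) ✓
All 20 edges of G1 map to edges of G2, and |E(G1)| = |E(G2)| = 20, so φ is a bijection on edges as well as vertices. Hence G1 ≅ G2.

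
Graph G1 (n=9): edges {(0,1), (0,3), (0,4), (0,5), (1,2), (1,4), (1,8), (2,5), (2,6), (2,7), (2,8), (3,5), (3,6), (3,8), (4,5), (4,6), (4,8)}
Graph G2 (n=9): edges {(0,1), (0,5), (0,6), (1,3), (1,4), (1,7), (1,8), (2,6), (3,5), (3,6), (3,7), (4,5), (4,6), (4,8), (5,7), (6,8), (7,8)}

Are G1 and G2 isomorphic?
Yes, isomorphic

The graphs are isomorphic.
One valid mapping φ: V(G1) → V(G2): 0→7, 1→8, 2→6, 3→5, 4→1, 5→3, 6→0, 7→2, 8→4

Verify φ preserves adjacency — for each edge of G1, its image is an edge of G2:
  (0,1) → (φ(0),φ(1)) = (7,8) ∈ E(G2) ✓
  (0,3) → (φ(0),φ(3)) = (5,7) ∈ E(G2) ✓
  (0,4) → (φ(0),φ(4)) = (1,7) ∈ E(G2) ✓
  (0,5) → (φ(0),φ(5)) = (3,7) ∈ E(G2) ✓
  (1,2) → (φ(1),φ(2)) = (6,8) ∈ E(G2) ✓
  (1,4) → (φ(1),φ(4)) = (1,8) ∈ E(G2) ✓
  (1,8) → (φ(1),φ(8)) = (4,8) ∈ E(G2) ✓
  (2,5) → (φ(2),φ(5)) = (3,6) ∈ E(G2) ✓
  (2,6) → (φ(2),φ(6)) = (0,6) ∈ E(G2) ✓
  (2,7) → (φ(2),φ(7)) = (2,6) ∈ E(G2) ✓
  (2,8) → (φ(2),φ(8)) = (4,6) ∈ E(G2) ✓
  (3,5) → (φ(3),φ(5)) = (3,5) ∈ E(G2) ✓
  (3,6) → (φ(3),φ(6)) = (0,5) ∈ E(G2) ✓
  (3,8) → (φ(3),φ(8)) = (4,5) ∈ E(G2) ✓
  (4,5) → (φ(4),φ(5)) = (1,3) ∈ E(G2) ✓
  (4,6) → (φ(4),φ(6)) = (0,1) ∈ E(G2) ✓
  (4,8) → (φ(4),φ(8)) = (1,4) ∈ E(G2) ✓
All 17 edges of G1 map to edges of G2, and |E(G1)| = |E(G2)| = 17, so φ is a bijection on edges as well as vertices. Hence G1 ≅ G2.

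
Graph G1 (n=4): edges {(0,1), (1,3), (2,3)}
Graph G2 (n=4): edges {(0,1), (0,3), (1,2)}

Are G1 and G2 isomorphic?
Yes, isomorphic

The graphs are isomorphic.
One valid mapping φ: V(G1) → V(G2): 0→2, 1→1, 2→3, 3→0

Verify φ preserves adjacency — for each edge of G1, its image is an edge of G2:
  (0,1) → (φ(0),φ(1)) = (1,2) ∈ E(G2) ✓
  (1,3) → (φ(1),φ(3)) = (0,1) ∈ E(G2) ✓
  (2,3) → (φ(2),φ(3)) = (0,3) ∈ E(G2) ✓
All 3 edges of G1 map to edges of G2, and |E(G1)| = |E(G2)| = 3, so φ is a bijection on edges as well as vertices. Hence G1 ≅ G2.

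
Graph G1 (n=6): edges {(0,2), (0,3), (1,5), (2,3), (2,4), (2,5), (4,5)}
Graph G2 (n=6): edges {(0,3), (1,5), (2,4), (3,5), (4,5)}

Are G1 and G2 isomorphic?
No, not isomorphic

The graphs are NOT isomorphic.

Degrees in G1: deg(0)=2, deg(1)=1, deg(2)=4, deg(3)=2, deg(4)=2, deg(5)=3.
Sorted degree sequence of G1: [4, 3, 2, 2, 2, 1].
Degrees in G2: deg(0)=1, deg(1)=1, deg(2)=1, deg(3)=2, deg(4)=2, deg(5)=3.
Sorted degree sequence of G2: [3, 2, 2, 1, 1, 1].
The (sorted) degree sequence is an isomorphism invariant, so since G1 and G2 have different degree sequences they cannot be isomorphic.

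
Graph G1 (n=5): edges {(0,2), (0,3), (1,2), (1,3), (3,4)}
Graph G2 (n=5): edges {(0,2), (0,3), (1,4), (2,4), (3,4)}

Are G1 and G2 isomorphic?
Yes, isomorphic

The graphs are isomorphic.
One valid mapping φ: V(G1) → V(G2): 0→3, 1→2, 2→0, 3→4, 4→1

Verify φ preserves adjacency — for each edge of G1, its image is an edge of G2:
  (0,2) → (φ(0),φ(2)) = (0,3) ∈ E(G2) ✓
  (0,3) → (φ(0),φ(3)) = (3,4) ∈ E(G2) ✓
  (1,2) → (φ(1),φ(2)) = (0,2) ∈ E(G2) ✓
  (1,3) → (φ(1),φ(3)) = (2,4) ∈ E(G2) ✓
  (3,4) → (φ(3),φ(4)) = (1,4) ∈ E(G2) ✓
All 5 edges of G1 map to edges of G2, and |E(G1)| = |E(G2)| = 5, so φ is a bijection on edges as well as vertices. Hence G1 ≅ G2.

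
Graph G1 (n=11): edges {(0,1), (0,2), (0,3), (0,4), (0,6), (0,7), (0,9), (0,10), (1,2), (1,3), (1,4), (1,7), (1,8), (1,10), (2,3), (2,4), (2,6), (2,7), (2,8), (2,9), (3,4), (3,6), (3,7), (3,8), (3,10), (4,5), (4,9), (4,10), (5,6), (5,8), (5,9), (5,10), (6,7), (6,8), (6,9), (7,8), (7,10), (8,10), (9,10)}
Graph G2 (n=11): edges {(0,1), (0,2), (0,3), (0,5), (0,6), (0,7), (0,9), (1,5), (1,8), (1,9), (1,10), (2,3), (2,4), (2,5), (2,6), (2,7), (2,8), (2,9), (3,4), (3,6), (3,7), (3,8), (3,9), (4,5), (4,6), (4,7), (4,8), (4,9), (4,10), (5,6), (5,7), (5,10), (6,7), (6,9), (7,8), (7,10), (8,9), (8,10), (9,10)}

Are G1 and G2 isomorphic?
Yes, isomorphic

The graphs are isomorphic.
One valid mapping φ: V(G1) → V(G2): 0→4, 1→3, 2→7, 3→2, 4→8, 5→1, 6→5, 7→6, 8→0, 9→10, 10→9

Verify φ preserves adjacency — for each edge of G1, its image is an edge of G2:
  (0,1) → (φ(0),φ(1)) = (3,4) ∈ E(G2) ✓
  (0,2) → (φ(0),φ(2)) = (4,7) ∈ E(G2) ✓
  (0,3) → (φ(0),φ(3)) = (2,4) ∈ E(G2) ✓
  (0,4) → (φ(0),φ(4)) = (4,8) ∈ E(G2) ✓
  (0,6) → (φ(0),φ(6)) = (4,5) ∈ E(G2) ✓
  (0,7) → (φ(0),φ(7)) = (4,6) ∈ E(G2) ✓
  (0,9) → (φ(0),φ(9)) = (4,10) ∈ E(G2) ✓
  (0,10) → (φ(0),φ(10)) = (4,9) ∈ E(G2) ✓
  (1,2) → (φ(1),φ(2)) = (3,7) ∈ E(G2) ✓
  (1,3) → (φ(1),φ(3)) = (2,3) ∈ E(G2) ✓
  (1,4) → (φ(1),φ(4)) = (3,8) ∈ E(G2) ✓
  (1,7) → (φ(1),φ(7)) = (3,6) ∈ E(G2) ✓
  (1,8) → (φ(1),φ(8)) = (0,3) ∈ E(G2) ✓
  (1,10) → (φ(1),φ(10)) = (3,9) ∈ E(G2) ✓
  (2,3) → (φ(2),φ(3)) = (2,7) ∈ E(G2) ✓
  (2,4) → (φ(2),φ(4)) = (7,8) ∈ E(G2) ✓
  (2,6) → (φ(2),φ(6)) = (5,7) ∈ E(G2) ✓
  (2,7) → (φ(2),φ(7)) = (6,7) ∈ E(G2) ✓
  (2,8) → (φ(2),φ(8)) = (0,7) ∈ E(G2) ✓
  (2,9) → (φ(2),φ(9)) = (7,10) ∈ E(G2) ✓
  (3,4) → (φ(3),φ(4)) = (2,8) ∈ E(G2) ✓
  (3,6) → (φ(3),φ(6)) = (2,5) ∈ E(G2) ✓
  (3,7) → (φ(3),φ(7)) = (2,6) ∈ E(G2) ✓
  (3,8) → (φ(3),φ(8)) = (0,2) ∈ E(G2) ✓
  (3,10) → (φ(3),φ(10)) = (2,9) ∈ E(G2) ✓
  (4,5) → (φ(4),φ(5)) = (1,8) ∈ E(G2) ✓
  (4,9) → (φ(4),φ(9)) = (8,10) ∈ E(G2) ✓
  (4,10) → (φ(4),φ(10)) = (8,9) ∈ E(G2) ✓
  (5,6) → (φ(5),φ(6)) = (1,5) ∈ E(G2) ✓
  (5,8) → (φ(5),φ(8)) = (0,1) ∈ E(G2) ✓
  (5,9) → (φ(5),φ(9)) = (1,10) ∈ E(G2) ✓
  (5,10) → (φ(5),φ(10)) = (1,9) ∈ E(G2) ✓
  (6,7) → (φ(6),φ(7)) = (5,6) ∈ E(G2) ✓
  (6,8) → (φ(6),φ(8)) = (0,5) ∈ E(G2) ✓
  (6,9) → (φ(6),φ(9)) = (5,10) ∈ E(G2) ✓
  (7,8) → (φ(7),φ(8)) = (0,6) ∈ E(G2) ✓
  (7,10) → (φ(7),φ(10)) = (6,9) ∈ E(G2) ✓
  (8,10) → (φ(8),φ(10)) = (0,9) ∈ E(G2) ✓
  (9,10) → (φ(9),φ(10)) = (9,10) ∈ E(G2) ✓
All 39 edges of G1 map to edges of G2, and |E(G1)| = |E(G2)| = 39, so φ is a bijection on edges as well as vertices. Hence G1 ≅ G2.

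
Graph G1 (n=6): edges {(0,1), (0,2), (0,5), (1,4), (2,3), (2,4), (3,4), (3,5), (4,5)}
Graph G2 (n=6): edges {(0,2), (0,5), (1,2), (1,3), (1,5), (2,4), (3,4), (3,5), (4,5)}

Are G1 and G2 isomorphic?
Yes, isomorphic

The graphs are isomorphic.
One valid mapping φ: V(G1) → V(G2): 0→2, 1→0, 2→4, 3→3, 4→5, 5→1

Verify φ preserves adjacency — for each edge of G1, its image is an edge of G2:
  (0,1) → (φ(0),φ(1)) = (0,2) ∈ E(G2) ✓
  (0,2) → (φ(0),φ(2)) = (2,4) ∈ E(G2) ✓
  (0,5) → (φ(0),φ(5)) = (1,2) ∈ E(G2) ✓
  (1,4) → (φ(1),φ(4)) = (0,5) ∈ E(G2) ✓
  (2,3) → (φ(2),φ(3)) = (3,4) ∈ E(G2) ✓
  (2,4) → (φ(2),φ(4)) = (4,5) ∈ E(G2) ✓
  (3,4) → (φ(3),φ(4)) = (3,5) ∈ E(G2) ✓
  (3,5) → (φ(3),φ(5)) = (1,3) ∈ E(G2) ✓
  (4,5) → (φ(4),φ(5)) = (1,5) ∈ E(G2) ✓
All 9 edges of G1 map to edges of G2, and |E(G1)| = |E(G2)| = 9, so φ is a bijection on edges as well as vertices. Hence G1 ≅ G2.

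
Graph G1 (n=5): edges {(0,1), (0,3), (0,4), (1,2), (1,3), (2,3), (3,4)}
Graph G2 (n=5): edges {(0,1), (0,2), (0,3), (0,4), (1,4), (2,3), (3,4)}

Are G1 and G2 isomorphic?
Yes, isomorphic

The graphs are isomorphic.
One valid mapping φ: V(G1) → V(G2): 0→3, 1→4, 2→1, 3→0, 4→2

Verify φ preserves adjacency — for each edge of G1, its image is an edge of G2:
  (0,1) → (φ(0),φ(1)) = (3,4) ∈ E(G2) ✓
  (0,3) → (φ(0),φ(3)) = (0,3) ∈ E(G2) ✓
  (0,4) → (φ(0),φ(4)) = (2,3) ∈ E(G2) ✓
  (1,2) → (φ(1),φ(2)) = (1,4) ∈ E(G2) ✓
  (1,3) → (φ(1),φ(3)) = (0,4) ∈ E(G2) ✓
  (2,3) → (φ(2),φ(3)) = (0,1) ∈ E(G2) ✓
  (3,4) → (φ(3),φ(4)) = (0,2) ∈ E(G2) ✓
All 7 edges of G1 map to edges of G2, and |E(G1)| = |E(G2)| = 7, so φ is a bijection on edges as well as vertices. Hence G1 ≅ G2.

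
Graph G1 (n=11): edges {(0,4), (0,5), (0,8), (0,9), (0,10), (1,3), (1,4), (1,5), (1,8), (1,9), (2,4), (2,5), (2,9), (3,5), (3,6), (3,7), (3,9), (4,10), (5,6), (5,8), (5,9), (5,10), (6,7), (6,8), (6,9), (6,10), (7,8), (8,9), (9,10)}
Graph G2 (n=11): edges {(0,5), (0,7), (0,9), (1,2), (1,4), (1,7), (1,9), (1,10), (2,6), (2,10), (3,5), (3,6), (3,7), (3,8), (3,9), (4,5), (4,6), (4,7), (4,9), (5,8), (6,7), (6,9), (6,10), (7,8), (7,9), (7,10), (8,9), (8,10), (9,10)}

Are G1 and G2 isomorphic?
Yes, isomorphic

The graphs are isomorphic.
One valid mapping φ: V(G1) → V(G2): 0→3, 1→4, 2→0, 3→1, 4→5, 5→7, 6→10, 7→2, 8→6, 9→9, 10→8

Verify φ preserves adjacency — for each edge of G1, its image is an edge of G2:
  (0,4) → (φ(0),φ(4)) = (3,5) ∈ E(G2) ✓
  (0,5) → (φ(0),φ(5)) = (3,7) ∈ E(G2) ✓
  (0,8) → (φ(0),φ(8)) = (3,6) ∈ E(G2) ✓
  (0,9) → (φ(0),φ(9)) = (3,9) ∈ E(G2) ✓
  (0,10) → (φ(0),φ(10)) = (3,8) ∈ E(G2) ✓
  (1,3) → (φ(1),φ(3)) = (1,4) ∈ E(G2) ✓
  (1,4) → (φ(1),φ(4)) = (4,5) ∈ E(G2) ✓
  (1,5) → (φ(1),φ(5)) = (4,7) ∈ E(G2) ✓
  (1,8) → (φ(1),φ(8)) = (4,6) ∈ E(G2) ✓
  (1,9) → (φ(1),φ(9)) = (4,9) ∈ E(G2) ✓
  (2,4) → (φ(2),φ(4)) = (0,5) ∈ E(G2) ✓
  (2,5) → (φ(2),φ(5)) = (0,7) ∈ E(G2) ✓
  (2,9) → (φ(2),φ(9)) = (0,9) ∈ E(G2) ✓
  (3,5) → (φ(3),φ(5)) = (1,7) ∈ E(G2) ✓
  (3,6) → (φ(3),φ(6)) = (1,10) ∈ E(G2) ✓
  (3,7) → (φ(3),φ(7)) = (1,2) ∈ E(G2) ✓
  (3,9) → (φ(3),φ(9)) = (1,9) ∈ E(G2) ✓
  (4,10) → (φ(4),φ(10)) = (5,8) ∈ E(G2) ✓
  (5,6) → (φ(5),φ(6)) = (7,10) ∈ E(G2) ✓
  (5,8) → (φ(5),φ(8)) = (6,7) ∈ E(G2) ✓
  (5,9) → (φ(5),φ(9)) = (7,9) ∈ E(G2) ✓
  (5,10) → (φ(5),φ(10)) = (7,8) ∈ E(G2) ✓
  (6,7) → (φ(6),φ(7)) = (2,10) ∈ E(G2) ✓
  (6,8) → (φ(6),φ(8)) = (6,10) ∈ E(G2) ✓
  (6,9) → (φ(6),φ(9)) = (9,10) ∈ E(G2) ✓
  (6,10) → (φ(6),φ(10)) = (8,10) ∈ E(G2) ✓
  (7,8) → (φ(7),φ(8)) = (2,6) ∈ E(G2) ✓
  (8,9) → (φ(8),φ(9)) = (6,9) ∈ E(G2) ✓
  (9,10) → (φ(9),φ(10)) = (8,9) ∈ E(G2) ✓
All 29 edges of G1 map to edges of G2, and |E(G1)| = |E(G2)| = 29, so φ is a bijection on edges as well as vertices. Hence G1 ≅ G2.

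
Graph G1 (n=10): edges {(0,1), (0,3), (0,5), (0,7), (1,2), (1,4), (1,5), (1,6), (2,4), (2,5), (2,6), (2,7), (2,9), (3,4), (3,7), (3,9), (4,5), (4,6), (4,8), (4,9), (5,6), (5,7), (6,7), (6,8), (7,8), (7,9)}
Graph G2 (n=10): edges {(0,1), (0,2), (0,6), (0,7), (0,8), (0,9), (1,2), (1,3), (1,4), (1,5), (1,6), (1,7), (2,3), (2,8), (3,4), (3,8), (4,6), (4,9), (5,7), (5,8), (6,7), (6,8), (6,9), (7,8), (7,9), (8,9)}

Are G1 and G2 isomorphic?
Yes, isomorphic

The graphs are isomorphic.
One valid mapping φ: V(G1) → V(G2): 0→4, 1→9, 2→0, 3→3, 4→8, 5→6, 6→7, 7→1, 8→5, 9→2

Verify φ preserves adjacency — for each edge of G1, its image is an edge of G2:
  (0,1) → (φ(0),φ(1)) = (4,9) ∈ E(G2) ✓
  (0,3) → (φ(0),φ(3)) = (3,4) ∈ E(G2) ✓
  (0,5) → (φ(0),φ(5)) = (4,6) ∈ E(G2) ✓
  (0,7) → (φ(0),φ(7)) = (1,4) ∈ E(G2) ✓
  (1,2) → (φ(1),φ(2)) = (0,9) ∈ E(G2) ✓
  (1,4) → (φ(1),φ(4)) = (8,9) ∈ E(G2) ✓
  (1,5) → (φ(1),φ(5)) = (6,9) ∈ E(G2) ✓
  (1,6) → (φ(1),φ(6)) = (7,9) ∈ E(G2) ✓
  (2,4) → (φ(2),φ(4)) = (0,8) ∈ E(G2) ✓
  (2,5) → (φ(2),φ(5)) = (0,6) ∈ E(G2) ✓
  (2,6) → (φ(2),φ(6)) = (0,7) ∈ E(G2) ✓
  (2,7) → (φ(2),φ(7)) = (0,1) ∈ E(G2) ✓
  (2,9) → (φ(2),φ(9)) = (0,2) ∈ E(G2) ✓
  (3,4) → (φ(3),φ(4)) = (3,8) ∈ E(G2) ✓
  (3,7) → (φ(3),φ(7)) = (1,3) ∈ E(G2) ✓
  (3,9) → (φ(3),φ(9)) = (2,3) ∈ E(G2) ✓
  (4,5) → (φ(4),φ(5)) = (6,8) ∈ E(G2) ✓
  (4,6) → (φ(4),φ(6)) = (7,8) ∈ E(G2) ✓
  (4,8) → (φ(4),φ(8)) = (5,8) ∈ E(G2) ✓
  (4,9) → (φ(4),φ(9)) = (2,8) ∈ E(G2) ✓
  (5,6) → (φ(5),φ(6)) = (6,7) ∈ E(G2) ✓
  (5,7) → (φ(5),φ(7)) = (1,6) ∈ E(G2) ✓
  (6,7) → (φ(6),φ(7)) = (1,7) ∈ E(G2) ✓
  (6,8) → (φ(6),φ(8)) = (5,7) ∈ E(G2) ✓
  (7,8) → (φ(7),φ(8)) = (1,5) ∈ E(G2) ✓
  (7,9) → (φ(7),φ(9)) = (1,2) ∈ E(G2) ✓
All 26 edges of G1 map to edges of G2, and |E(G1)| = |E(G2)| = 26, so φ is a bijection on edges as well as vertices. Hence G1 ≅ G2.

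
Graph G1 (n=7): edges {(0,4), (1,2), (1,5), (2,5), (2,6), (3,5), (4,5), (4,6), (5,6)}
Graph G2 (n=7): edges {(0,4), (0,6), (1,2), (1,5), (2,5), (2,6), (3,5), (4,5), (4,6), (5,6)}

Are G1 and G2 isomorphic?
No, not isomorphic

The graphs are NOT isomorphic.

Counting edges: G1 has 9 edge(s); G2 has 10 edge(s).
Edge count is an isomorphism invariant (a bijection on vertices induces a bijection on edges), so differing edge counts rule out isomorphism.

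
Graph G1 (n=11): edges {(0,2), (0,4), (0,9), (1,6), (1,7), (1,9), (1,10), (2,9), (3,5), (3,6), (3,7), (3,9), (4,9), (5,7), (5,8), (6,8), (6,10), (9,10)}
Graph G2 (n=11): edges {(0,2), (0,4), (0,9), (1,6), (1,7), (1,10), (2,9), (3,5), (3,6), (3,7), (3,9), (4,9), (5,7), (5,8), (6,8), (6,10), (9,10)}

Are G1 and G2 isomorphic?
No, not isomorphic

The graphs are NOT isomorphic.

Counting edges: G1 has 18 edge(s); G2 has 17 edge(s).
Edge count is an isomorphism invariant (a bijection on vertices induces a bijection on edges), so differing edge counts rule out isomorphism.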